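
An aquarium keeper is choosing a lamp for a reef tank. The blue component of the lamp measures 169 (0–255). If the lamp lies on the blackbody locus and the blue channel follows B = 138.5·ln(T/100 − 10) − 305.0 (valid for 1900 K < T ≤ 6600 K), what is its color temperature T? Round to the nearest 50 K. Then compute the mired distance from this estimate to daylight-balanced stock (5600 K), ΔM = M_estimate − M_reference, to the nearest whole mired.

+68 mireds

ln(t − 10) = (169 + 305.0) / 138.5 = 3.4224.
t − 10 = e^3.4224 = 30.642, so t = 40.642.
T = 100·t = 4064 K → 4050 K to the nearest 50 K.
M_estimate = 10⁶/4050 = 246.91; M_reference = 10⁶/5600 = 178.57.
ΔM = 246.91 − 178.57 = 68.34 → +68 mireds.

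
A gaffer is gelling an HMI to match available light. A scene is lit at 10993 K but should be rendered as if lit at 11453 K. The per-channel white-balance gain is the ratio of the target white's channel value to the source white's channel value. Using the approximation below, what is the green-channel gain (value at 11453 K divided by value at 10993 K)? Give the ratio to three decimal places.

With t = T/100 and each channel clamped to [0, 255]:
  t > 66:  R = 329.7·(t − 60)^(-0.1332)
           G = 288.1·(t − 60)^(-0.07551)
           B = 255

At 10993 K (t = 109.93):
  G = 288.1·(109.93 − 60)^(-0.07551) = 288.1·49.93^(-0.07551) = 288.1·0.74431 = 214.437.
At 11453 K (t = 114.53):
  G = 288.1·(114.53 − 60)^(-0.07551) = 288.1·54.53^(-0.07551) = 288.1·0.73938 = 213.015.
Gain = 213.015 / 214.437 = 0.9934 → 0.993.

0.993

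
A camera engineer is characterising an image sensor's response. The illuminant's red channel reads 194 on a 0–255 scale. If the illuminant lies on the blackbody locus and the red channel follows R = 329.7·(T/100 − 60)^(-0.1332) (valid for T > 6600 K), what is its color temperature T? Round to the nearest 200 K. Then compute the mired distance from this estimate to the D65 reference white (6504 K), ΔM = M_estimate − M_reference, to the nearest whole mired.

-66 mireds

(t − 60)^(-0.1332) = 194/329.7 = 0.58841.
t − 60 = 0.58841^(1/-0.1332) = 0.58841^(-7.508) = 53.593, so t = 113.593.
T = 100·t = 11359 K → 11400 K to the nearest 200 K.
M_estimate = 10⁶/11400 = 87.72; M_reference = 10⁶/6504 = 153.75.
ΔM = 87.72 − 153.75 = -66.03 → -66 mireds.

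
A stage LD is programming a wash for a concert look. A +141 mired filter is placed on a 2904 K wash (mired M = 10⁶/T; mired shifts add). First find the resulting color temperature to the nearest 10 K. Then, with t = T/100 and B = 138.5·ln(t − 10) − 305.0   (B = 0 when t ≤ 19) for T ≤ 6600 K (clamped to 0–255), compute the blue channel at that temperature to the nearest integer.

22

M_in = 10⁶/2904 = 344.35; M_out = 344.35 + (+141) = 485.35.
T_out = 10⁶/485.35 = 2060.4 K → 2060 K; t = 20.6.
B = 138.5·ln(20.6 − 10) − 305.0 = 138.5·ln 10.6 − 305.0 = 138.5·2.3609 − 305.0 = 21.978.
Rounded: 22.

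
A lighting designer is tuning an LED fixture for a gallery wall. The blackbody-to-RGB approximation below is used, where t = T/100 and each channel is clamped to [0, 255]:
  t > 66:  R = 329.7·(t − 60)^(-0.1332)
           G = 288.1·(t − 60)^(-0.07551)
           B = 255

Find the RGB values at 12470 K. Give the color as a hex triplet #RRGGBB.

#BDD2FF

t = 12470/100 = 124.7; the t > 66 branch applies.
R = 329.7·(124.7 − 60)^(-0.1332) = 329.7·64.7^(-0.1332) = 329.7·0.57384 = 189.194.
G = 288.1·(124.7 − 60)^(-0.07551) = 288.1·64.7^(-0.07551) = 288.1·0.72989 = 210.282.
B = 255 by definition for t > 66.
Rounded: (189, 210, 255).
In hex: #BDD2FF.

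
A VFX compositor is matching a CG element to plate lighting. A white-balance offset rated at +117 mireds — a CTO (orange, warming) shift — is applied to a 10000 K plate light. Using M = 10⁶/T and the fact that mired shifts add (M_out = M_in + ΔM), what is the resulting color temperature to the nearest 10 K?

4610 K

M_in = 10⁶/10000 = 100.00 mireds.
M_out = 100.00 + (+117) = 217.00 mireds.
T_out = 10⁶/217.00 = 4608.3 K → 4610 K.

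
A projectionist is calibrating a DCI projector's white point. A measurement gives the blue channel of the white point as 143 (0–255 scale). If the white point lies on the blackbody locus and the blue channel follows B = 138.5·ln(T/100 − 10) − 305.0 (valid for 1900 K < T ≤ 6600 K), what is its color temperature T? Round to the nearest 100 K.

ln(t − 10) = (143 + 305.0) / 138.5 = 3.2347.
t − 10 = e^3.2347 = 25.398, so t = 35.398.
T = 100·t = 3540 K → 3500 K to the nearest 100 K.

3500 K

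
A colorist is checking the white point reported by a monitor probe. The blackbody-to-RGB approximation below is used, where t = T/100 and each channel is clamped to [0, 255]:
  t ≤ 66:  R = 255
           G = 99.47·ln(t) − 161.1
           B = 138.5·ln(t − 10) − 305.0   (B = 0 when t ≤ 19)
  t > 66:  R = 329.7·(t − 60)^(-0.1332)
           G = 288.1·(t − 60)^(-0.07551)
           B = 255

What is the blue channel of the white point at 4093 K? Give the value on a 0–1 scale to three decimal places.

0.668

t = 4093/100 = 40.93; the t ≤ 66 branch applies.
B = 138.5·ln(40.93 − 10) − 305.0 = 138.5·ln 30.93 − 305.0 = 138.5·3.4317 − 305.0 = 170.294.
On a 0–1 scale: 170.294/255 = 0.6678 → 0.668.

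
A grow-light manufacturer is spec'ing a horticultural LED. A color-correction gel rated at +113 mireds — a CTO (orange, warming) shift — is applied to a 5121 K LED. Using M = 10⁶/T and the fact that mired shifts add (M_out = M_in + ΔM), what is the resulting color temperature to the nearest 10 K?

M_in = 10⁶/5121 = 195.27 mireds.
M_out = 195.27 + (+113) = 308.27 mireds.
T_out = 10⁶/308.27 = 3243.9 K → 3240 K.

3240 K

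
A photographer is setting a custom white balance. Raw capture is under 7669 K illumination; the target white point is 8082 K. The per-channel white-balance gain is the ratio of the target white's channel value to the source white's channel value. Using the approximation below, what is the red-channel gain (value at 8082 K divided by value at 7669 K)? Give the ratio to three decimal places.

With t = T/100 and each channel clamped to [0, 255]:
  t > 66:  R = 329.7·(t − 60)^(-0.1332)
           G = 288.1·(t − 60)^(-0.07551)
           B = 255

At 7669 K (t = 76.69):
  R = 329.7·(76.69 − 60)^(-0.1332) = 329.7·16.69^(-0.1332) = 329.7·0.68734 = 226.615.
At 8082 K (t = 80.82):
  R = 329.7·(80.82 − 60)^(-0.1332) = 329.7·20.82^(-0.1332) = 329.7·0.66739 = 220.038.
Gain = 220.038 / 226.615 = 0.9710 → 0.971.

0.971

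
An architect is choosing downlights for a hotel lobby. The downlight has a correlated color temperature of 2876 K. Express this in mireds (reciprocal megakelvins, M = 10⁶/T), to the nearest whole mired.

M = 10⁶ / 2876 = 347.705 → 348 mireds.

348 mireds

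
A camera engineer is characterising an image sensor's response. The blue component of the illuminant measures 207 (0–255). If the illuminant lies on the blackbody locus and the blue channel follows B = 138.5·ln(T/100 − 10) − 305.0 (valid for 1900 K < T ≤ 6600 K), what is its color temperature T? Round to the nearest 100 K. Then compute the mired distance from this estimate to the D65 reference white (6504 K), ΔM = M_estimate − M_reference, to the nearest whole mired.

ln(t − 10) = (207 + 305.0) / 138.5 = 3.6968.
t − 10 = e^3.6968 = 40.316, so t = 50.316.
T = 100·t = 5032 K → 5000 K to the nearest 100 K.
M_estimate = 10⁶/5000 = 200.00; M_reference = 10⁶/6504 = 153.75.
ΔM = 200.00 − 153.75 = 46.25 → +46 mireds.

+46 mireds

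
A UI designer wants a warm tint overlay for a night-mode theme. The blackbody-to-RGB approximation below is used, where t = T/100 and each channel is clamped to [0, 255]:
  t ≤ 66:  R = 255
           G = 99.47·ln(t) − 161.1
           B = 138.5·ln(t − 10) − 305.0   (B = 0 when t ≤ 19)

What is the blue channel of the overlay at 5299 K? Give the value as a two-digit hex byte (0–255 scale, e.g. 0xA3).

0xD8

t = 5299/100 = 52.99; the t ≤ 66 branch applies.
B = 138.5·ln(52.99 − 10) − 305.0 = 138.5·ln 42.99 − 305.0 = 138.5·3.7610 − 305.0 = 215.894.
Rounded: 216; in hex, 0xD8.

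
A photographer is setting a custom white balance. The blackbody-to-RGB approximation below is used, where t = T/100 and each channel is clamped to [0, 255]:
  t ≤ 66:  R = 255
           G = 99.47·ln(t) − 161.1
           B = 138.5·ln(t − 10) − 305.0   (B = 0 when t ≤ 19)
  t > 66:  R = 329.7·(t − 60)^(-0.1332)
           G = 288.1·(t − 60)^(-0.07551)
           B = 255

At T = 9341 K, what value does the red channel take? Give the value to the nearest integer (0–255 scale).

t = 9341/100 = 93.41; the t > 66 branch applies.
R = 329.7·(93.41 − 60)^(-0.1332) = 329.7·33.41^(-0.1332) = 329.7·0.62664 = 206.604.
Rounded: 207.

207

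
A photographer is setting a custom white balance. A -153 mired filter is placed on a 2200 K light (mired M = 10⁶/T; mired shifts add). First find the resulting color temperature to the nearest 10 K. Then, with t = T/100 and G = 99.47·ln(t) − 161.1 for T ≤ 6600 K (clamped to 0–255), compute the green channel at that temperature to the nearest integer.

M_in = 10⁶/2200 = 454.55; M_out = 454.55 + (-153) = 301.55.
T_out = 10⁶/301.55 = 3316.2 K → 3320 K; t = 33.2.
G = 99.47·ln 33.2 − 161.1 = 99.47·3.5025 − 161.1 = 187.299.
Rounded: 187.

187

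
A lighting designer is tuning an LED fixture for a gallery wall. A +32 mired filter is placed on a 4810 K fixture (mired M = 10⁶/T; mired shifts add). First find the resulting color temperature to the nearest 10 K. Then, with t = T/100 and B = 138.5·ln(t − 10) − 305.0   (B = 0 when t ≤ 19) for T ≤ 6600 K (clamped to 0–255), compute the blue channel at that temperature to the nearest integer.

M_in = 10⁶/4810 = 207.90; M_out = 207.90 + (+32) = 239.90.
T_out = 10⁶/239.90 = 4168.4 K → 4170 K; t = 41.7.
B = 138.5·ln(41.7 − 10) − 305.0 = 138.5·ln 31.7 − 305.0 = 138.5·3.4563 − 305.0 = 173.700.
Rounded: 174.

174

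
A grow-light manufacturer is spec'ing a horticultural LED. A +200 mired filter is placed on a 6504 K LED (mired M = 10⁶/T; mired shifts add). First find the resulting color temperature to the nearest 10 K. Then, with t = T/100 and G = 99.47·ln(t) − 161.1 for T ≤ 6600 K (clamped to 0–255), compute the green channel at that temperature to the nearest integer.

M_in = 10⁶/6504 = 153.75; M_out = 153.75 + (+200) = 353.75.
T_out = 10⁶/353.75 = 2826.8 K → 2830 K; t = 28.3.
G = 99.47·ln 28.3 − 161.1 = 99.47·3.3429 − 161.1 = 171.414.
Rounded: 171.

171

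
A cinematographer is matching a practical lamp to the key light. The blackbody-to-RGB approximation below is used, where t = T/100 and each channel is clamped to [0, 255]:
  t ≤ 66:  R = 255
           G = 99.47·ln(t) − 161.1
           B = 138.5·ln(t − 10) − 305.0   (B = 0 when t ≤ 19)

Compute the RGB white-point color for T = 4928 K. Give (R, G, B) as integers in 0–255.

(255, 227, 203)

t = 4928/100 = 49.28; the t ≤ 66 branch applies.
R = 255 by definition for t ≤ 66.
G = 99.47·ln 49.28 − 161.1 = 99.47·3.8975 − 161.1 = 226.586.
B = 138.5·ln(49.28 − 10) − 305.0 = 138.5·ln 39.28 − 305.0 = 138.5·3.6707 − 305.0 = 203.394.
Rounded: (255, 227, 203).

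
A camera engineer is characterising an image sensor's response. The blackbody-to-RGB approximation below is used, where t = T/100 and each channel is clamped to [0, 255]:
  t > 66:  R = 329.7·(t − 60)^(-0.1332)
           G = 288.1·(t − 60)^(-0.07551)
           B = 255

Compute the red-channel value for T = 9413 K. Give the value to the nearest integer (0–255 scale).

t = 9413/100 = 94.13; the t > 66 branch applies.
R = 329.7·(94.13 − 60)^(-0.1332) = 329.7·34.13^(-0.1332) = 329.7·0.62487 = 206.018.
Rounded: 206.

206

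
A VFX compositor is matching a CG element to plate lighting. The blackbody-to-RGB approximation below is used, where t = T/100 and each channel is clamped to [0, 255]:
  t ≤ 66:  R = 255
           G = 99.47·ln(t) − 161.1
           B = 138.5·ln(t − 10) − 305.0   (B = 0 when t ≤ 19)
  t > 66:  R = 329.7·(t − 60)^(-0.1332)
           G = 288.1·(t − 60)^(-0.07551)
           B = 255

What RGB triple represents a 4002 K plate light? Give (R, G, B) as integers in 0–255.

t = 4002/100 = 40.02; the t ≤ 66 branch applies.
R = 255 by definition for t ≤ 66.
G = 99.47·ln 40.02 − 161.1 = 99.47·3.6894 − 161.1 = 205.883.
B = 138.5·ln(40.02 − 10) − 305.0 = 138.5·ln 30.02 − 305.0 = 138.5·3.4019 − 305.0 = 166.158.
Rounded: (255, 206, 166).

(255, 206, 166)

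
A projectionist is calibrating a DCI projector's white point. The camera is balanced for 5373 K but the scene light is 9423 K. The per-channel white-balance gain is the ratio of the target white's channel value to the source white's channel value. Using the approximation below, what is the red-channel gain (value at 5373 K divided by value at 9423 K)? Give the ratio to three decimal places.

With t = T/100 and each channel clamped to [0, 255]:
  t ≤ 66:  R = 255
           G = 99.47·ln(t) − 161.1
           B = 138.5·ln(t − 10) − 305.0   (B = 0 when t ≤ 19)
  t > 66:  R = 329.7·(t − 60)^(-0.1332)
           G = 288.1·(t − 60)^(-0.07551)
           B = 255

1.238

At 9423 K (t = 94.23):
  R = 329.7·(94.23 − 60)^(-0.1332) = 329.7·34.23^(-0.1332) = 329.7·0.62462 = 205.938.
At 5373 K (t = 53.73):
  R = 255 by definition for t ≤ 66.
Gain = 255.000 / 205.938 = 1.2382 → 1.238.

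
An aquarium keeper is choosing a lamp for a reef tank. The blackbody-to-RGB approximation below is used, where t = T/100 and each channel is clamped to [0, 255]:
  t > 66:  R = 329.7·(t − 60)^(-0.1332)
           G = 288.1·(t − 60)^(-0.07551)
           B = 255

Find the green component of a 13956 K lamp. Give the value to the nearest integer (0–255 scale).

t = 13956/100 = 139.56; the t > 66 branch applies.
G = 288.1·(139.56 − 60)^(-0.07551) = 288.1·79.56^(-0.07551) = 288.1·0.71859 = 207.025.
Rounded: 207.

207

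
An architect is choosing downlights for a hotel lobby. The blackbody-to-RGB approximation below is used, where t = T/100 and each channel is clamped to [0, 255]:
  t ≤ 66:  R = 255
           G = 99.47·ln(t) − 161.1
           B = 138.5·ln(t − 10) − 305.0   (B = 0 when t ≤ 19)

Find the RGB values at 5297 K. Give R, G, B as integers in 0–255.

R=255, G=234, B=216

t = 5297/100 = 52.97; the t ≤ 66 branch applies.
R = 255 by definition for t ≤ 66.
G = 99.47·ln 52.97 − 161.1 = 99.47·3.9697 − 161.1 = 233.769.
B = 138.5·ln(52.97 − 10) − 305.0 = 138.5·ln 42.97 − 305.0 = 138.5·3.7605 − 305.0 = 215.830.
Rounded: (255, 234, 216).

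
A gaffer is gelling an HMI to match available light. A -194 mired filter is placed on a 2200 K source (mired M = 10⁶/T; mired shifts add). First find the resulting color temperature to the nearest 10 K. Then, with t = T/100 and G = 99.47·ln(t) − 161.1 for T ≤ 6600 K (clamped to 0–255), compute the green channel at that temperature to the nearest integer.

M_in = 10⁶/2200 = 454.55; M_out = 454.55 + (-194) = 260.55.
T_out = 10⁶/260.55 = 3838.1 K → 3840 K; t = 38.4.
G = 99.47·ln 38.4 − 161.1 = 99.47·3.6481 − 161.1 = 201.772.
Rounded: 202.

202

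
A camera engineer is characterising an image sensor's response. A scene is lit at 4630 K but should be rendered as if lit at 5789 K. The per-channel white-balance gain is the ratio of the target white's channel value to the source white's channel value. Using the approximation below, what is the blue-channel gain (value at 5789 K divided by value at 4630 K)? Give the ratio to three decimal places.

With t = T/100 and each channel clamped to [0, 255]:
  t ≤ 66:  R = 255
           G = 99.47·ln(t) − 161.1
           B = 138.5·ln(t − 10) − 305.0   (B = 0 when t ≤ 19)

At 4630 K (t = 46.3):
  B = 138.5·ln(46.3 − 10) − 305.0 = 138.5·ln 36.3 − 305.0 = 138.5·3.5918 − 305.0 = 192.467.
At 5789 K (t = 57.89):
  B = 138.5·ln(57.89 − 10) − 305.0 = 138.5·ln 47.89 − 305.0 = 138.5·3.8689 − 305.0 = 230.844.
Gain = 230.844 / 192.467 = 1.1994 → 1.199.

1.199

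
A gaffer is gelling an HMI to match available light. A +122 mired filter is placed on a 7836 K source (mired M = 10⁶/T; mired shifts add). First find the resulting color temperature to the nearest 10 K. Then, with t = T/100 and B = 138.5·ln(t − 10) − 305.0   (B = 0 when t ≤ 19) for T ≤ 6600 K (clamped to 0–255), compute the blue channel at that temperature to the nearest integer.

M_in = 10⁶/7836 = 127.62; M_out = 127.62 + (+122) = 249.62.
T_out = 10⁶/249.62 = 4006.2 K → 4010 K; t = 40.1.
B = 138.5·ln(40.1 − 10) − 305.0 = 138.5·ln 30.1 − 305.0 = 138.5·3.4045 − 305.0 = 166.527.
Rounded: 167.

167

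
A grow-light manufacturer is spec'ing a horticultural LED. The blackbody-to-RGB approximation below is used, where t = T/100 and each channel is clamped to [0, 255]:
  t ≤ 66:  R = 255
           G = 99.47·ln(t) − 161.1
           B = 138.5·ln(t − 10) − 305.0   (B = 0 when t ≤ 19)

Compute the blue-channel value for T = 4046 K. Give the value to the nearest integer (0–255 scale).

168

t = 4046/100 = 40.46; the t ≤ 66 branch applies.
B = 138.5·ln(40.46 − 10) − 305.0 = 138.5·ln 30.46 − 305.0 = 138.5·3.4164 − 305.0 = 168.173.
Rounded: 168.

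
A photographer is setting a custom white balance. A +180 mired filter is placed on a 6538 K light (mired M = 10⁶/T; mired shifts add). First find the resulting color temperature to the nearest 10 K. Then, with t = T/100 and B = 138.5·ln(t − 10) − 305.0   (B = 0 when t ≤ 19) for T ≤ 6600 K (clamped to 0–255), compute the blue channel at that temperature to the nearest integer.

M_in = 10⁶/6538 = 152.95; M_out = 152.95 + (+180) = 332.95.
T_out = 10⁶/332.95 = 3003.4 K → 3000 K; t = 30.
B = 138.5·ln(30 − 10) − 305.0 = 138.5·ln 20 − 305.0 = 138.5·2.9957 − 305.0 = 109.909.
Rounded: 110.

110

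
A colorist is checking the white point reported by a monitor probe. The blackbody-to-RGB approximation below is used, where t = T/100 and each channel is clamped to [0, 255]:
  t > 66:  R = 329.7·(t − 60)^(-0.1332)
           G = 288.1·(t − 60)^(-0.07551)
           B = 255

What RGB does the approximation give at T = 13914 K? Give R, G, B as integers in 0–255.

t = 13914/100 = 139.14; the t > 66 branch applies.
R = 329.7·(139.14 − 60)^(-0.1332) = 329.7·79.14^(-0.1332) = 329.7·0.55864 = 184.184.
G = 288.1·(139.14 − 60)^(-0.07551) = 288.1·79.14^(-0.07551) = 288.1·0.71887 = 207.107.
B = 255 by definition for t > 66.
Rounded: (184, 207, 255).

R=184, G=207, B=255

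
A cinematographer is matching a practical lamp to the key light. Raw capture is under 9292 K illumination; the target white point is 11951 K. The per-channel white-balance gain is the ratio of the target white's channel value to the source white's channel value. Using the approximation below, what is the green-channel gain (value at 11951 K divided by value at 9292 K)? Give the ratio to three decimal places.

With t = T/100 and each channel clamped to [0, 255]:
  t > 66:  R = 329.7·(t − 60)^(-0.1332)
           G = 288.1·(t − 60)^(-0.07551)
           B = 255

At 9292 K (t = 92.92):
  G = 288.1·(92.92 − 60)^(-0.07551) = 288.1·32.92^(-0.07551) = 288.1·0.76810 = 221.289.
At 11951 K (t = 119.51):
  G = 288.1·(119.51 − 60)^(-0.07551) = 288.1·59.51^(-0.07551) = 288.1·0.73452 = 211.614.
Gain = 211.614 / 221.289 = 0.9563 → 0.956.

0.956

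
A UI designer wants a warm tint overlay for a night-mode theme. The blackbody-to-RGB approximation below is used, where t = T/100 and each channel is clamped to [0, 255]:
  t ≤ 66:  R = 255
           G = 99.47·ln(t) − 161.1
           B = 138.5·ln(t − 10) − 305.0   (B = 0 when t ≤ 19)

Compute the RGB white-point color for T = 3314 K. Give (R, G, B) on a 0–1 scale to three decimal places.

t = 3314/100 = 33.14; the t ≤ 66 branch applies.
R = 255 by definition for t ≤ 66.
G = 99.47·ln 33.14 − 161.1 = 99.47·3.5007 − 161.1 = 187.119.
B = 138.5·ln(33.14 − 10) − 305.0 = 138.5·ln 23.14 − 305.0 = 138.5·3.1416 − 305.0 = 130.106.
Dividing each by 255: (1.0000, 0.7338, 0.5102) → (1.000, 0.734, 0.510).

(1.000, 0.734, 0.510)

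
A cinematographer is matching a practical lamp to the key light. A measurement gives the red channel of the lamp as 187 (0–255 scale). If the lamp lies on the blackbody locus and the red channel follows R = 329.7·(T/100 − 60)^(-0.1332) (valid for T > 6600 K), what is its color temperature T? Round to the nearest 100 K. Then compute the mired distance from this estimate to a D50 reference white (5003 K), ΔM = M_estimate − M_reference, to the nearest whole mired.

-124 mireds

(t − 60)^(-0.1332) = 187/329.7 = 0.56718.
t − 60 = 0.56718^(1/-0.1332) = 0.56718^(-7.508) = 70.620, so t = 130.620.
T = 100·t = 13062 K → 13100 K to the nearest 100 K.
M_estimate = 10⁶/13100 = 76.34; M_reference = 10⁶/5003 = 199.88.
ΔM = 76.34 − 199.88 = -123.54 → -124 mireds.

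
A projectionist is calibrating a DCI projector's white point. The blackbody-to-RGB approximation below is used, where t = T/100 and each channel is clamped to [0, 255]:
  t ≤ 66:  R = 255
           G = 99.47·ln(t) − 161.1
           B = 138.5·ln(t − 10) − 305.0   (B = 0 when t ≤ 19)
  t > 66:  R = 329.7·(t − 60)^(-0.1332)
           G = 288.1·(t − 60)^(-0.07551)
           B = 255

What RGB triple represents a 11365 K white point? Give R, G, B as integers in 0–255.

t = 11365/100 = 113.65; the t > 66 branch applies.
R = 329.7·(113.65 − 60)^(-0.1332) = 329.7·53.65^(-0.1332) = 329.7·0.58833 = 193.973.
G = 288.1·(113.65 − 60)^(-0.07551) = 288.1·53.65^(-0.07551) = 288.1·0.74029 = 213.277.
B = 255 by definition for t > 66.
Rounded: (194, 213, 255).

R=194, G=213, B=255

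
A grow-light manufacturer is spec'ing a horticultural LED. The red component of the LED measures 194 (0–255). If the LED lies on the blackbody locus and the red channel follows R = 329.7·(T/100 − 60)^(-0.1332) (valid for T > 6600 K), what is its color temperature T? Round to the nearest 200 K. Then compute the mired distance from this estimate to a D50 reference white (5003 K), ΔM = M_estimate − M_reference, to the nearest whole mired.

(t − 60)^(-0.1332) = 194/329.7 = 0.58841.
t − 60 = 0.58841^(1/-0.1332) = 0.58841^(-7.508) = 53.593, so t = 113.593.
T = 100·t = 11359 K → 11400 K to the nearest 200 K.
M_estimate = 10⁶/11400 = 87.72; M_reference = 10⁶/5003 = 199.88.
ΔM = 87.72 − 199.88 = -112.16 → -112 mireds.

-112 mireds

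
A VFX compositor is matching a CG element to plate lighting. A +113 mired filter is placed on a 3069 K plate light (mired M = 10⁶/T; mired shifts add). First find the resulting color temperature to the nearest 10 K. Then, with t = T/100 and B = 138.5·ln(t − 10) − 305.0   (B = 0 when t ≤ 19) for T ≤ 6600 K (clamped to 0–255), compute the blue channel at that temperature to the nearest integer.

M_in = 10⁶/3069 = 325.84; M_out = 325.84 + (+113) = 438.84.
T_out = 10⁶/438.84 = 2278.7 K → 2280 K; t = 22.8.
B = 138.5·ln(22.8 − 10) − 305.0 = 138.5·ln 12.8 − 305.0 = 138.5·2.5494 − 305.0 = 48.098.
Rounded: 48.

48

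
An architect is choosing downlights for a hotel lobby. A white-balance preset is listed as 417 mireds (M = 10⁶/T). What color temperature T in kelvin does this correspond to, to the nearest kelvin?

T = 10⁶ / 417 = 2398.08 K → 2398 K.

2398 K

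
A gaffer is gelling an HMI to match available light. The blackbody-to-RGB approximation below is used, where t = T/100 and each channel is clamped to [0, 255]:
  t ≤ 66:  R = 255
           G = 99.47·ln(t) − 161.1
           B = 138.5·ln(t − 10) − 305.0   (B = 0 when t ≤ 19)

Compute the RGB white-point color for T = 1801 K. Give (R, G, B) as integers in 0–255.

(255, 126, 0)

t = 1801/100 = 18.01; the t ≤ 66 branch applies.
R = 255 by definition for t ≤ 66.
G = 99.47·ln 18.01 − 161.1 = 99.47·2.8909 − 161.1 = 126.461.
t = 18.01 ≤ 19, so B = 0.
Rounded: (255, 126, 0).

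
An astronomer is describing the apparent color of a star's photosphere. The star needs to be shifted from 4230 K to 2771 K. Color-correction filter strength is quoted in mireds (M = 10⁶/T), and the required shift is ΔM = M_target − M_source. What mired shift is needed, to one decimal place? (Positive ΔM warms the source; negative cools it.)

+124.5 mireds

M_source = 10⁶/4230 = 236.407; M_target = 10⁶/2771 = 360.881.
ΔM = 360.881 − 236.407 = 124.474 → +124.5 mireds, a warming shift.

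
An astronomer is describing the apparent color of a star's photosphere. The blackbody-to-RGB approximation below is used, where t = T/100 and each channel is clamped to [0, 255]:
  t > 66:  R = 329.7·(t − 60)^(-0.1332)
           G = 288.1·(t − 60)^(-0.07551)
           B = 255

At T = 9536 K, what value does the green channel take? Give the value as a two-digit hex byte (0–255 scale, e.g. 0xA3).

t = 9536/100 = 95.36; the t > 66 branch applies.
G = 288.1·(95.36 − 60)^(-0.07551) = 288.1·35.36^(-0.07551) = 288.1·0.76396 = 220.097.
Rounded: 220; in hex, 0xDC.

0xDC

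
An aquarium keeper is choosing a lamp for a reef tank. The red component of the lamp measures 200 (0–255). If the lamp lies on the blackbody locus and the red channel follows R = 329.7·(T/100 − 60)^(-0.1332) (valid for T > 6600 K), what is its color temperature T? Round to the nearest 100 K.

10300 K

(t − 60)^(-0.1332) = 200/329.7 = 0.60661.
t − 60 = 0.60661^(1/-0.1332) = 0.60661^(-7.508) = 42.638, so t = 102.638.
T = 100·t = 10264 K → 10300 K to the nearest 100 K.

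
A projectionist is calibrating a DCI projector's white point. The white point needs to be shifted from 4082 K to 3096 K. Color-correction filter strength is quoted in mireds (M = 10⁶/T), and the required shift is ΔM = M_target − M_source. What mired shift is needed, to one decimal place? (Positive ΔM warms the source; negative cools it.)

+78.0 mireds

M_source = 10⁶/4082 = 244.978; M_target = 10⁶/3096 = 322.997.
ΔM = 322.997 − 244.978 = 78.019 → +78.0 mireds, a warming shift.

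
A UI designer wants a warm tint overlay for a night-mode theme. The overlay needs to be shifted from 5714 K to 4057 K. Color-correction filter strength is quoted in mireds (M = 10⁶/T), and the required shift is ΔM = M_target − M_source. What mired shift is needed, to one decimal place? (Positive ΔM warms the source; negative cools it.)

M_source = 10⁶/5714 = 175.009; M_target = 10⁶/4057 = 246.488.
ΔM = 246.488 − 175.009 = 71.479 → +71.5 mireds, a warming shift.

+71.5 mireds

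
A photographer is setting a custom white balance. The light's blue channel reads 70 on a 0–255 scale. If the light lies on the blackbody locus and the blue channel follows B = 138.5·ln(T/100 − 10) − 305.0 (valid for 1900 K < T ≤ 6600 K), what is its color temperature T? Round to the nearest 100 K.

ln(t − 10) = (70 + 305.0) / 138.5 = 2.7076.
t − 10 = e^2.7076 = 14.993, so t = 24.993.
T = 100·t = 2499 K → 2500 K to the nearest 100 K.

2500 K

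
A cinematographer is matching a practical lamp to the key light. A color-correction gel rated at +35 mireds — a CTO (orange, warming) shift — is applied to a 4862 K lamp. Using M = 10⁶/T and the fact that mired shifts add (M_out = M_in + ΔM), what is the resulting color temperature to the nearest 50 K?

4150 K

M_in = 10⁶/4862 = 205.68 mireds.
M_out = 205.68 + (+35) = 240.68 mireds.
T_out = 10⁶/240.68 = 4155.0 K → 4150 K.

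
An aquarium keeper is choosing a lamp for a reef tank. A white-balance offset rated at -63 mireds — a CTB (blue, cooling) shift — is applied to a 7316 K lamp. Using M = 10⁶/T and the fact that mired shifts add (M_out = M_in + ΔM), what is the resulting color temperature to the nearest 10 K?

M_in = 10⁶/7316 = 136.69 mireds.
M_out = 136.69 + (-63) = 73.69 mireds.
T_out = 10⁶/73.69 = 13571.0 K → 13570 K.

13570 K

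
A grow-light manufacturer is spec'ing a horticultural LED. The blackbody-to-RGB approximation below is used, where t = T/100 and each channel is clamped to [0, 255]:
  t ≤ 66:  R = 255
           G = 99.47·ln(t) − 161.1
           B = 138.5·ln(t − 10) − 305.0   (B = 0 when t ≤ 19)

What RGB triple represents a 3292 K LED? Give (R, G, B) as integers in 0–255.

t = 3292/100 = 32.92; the t ≤ 66 branch applies.
R = 255 by definition for t ≤ 66.
G = 99.47·ln 32.92 − 161.1 = 99.47·3.4941 − 161.1 = 186.456.
B = 138.5·ln(32.92 − 10) − 305.0 = 138.5·ln 22.92 − 305.0 = 138.5·3.1320 − 305.0 = 128.783.
Rounded: (255, 186, 129).

(255, 186, 129)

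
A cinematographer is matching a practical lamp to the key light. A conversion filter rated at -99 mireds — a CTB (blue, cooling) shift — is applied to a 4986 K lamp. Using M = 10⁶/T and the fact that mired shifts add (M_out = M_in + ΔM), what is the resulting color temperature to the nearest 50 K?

M_in = 10⁶/4986 = 200.56 mireds.
M_out = 200.56 + (-99) = 101.56 mireds.
T_out = 10⁶/101.56 = 9846.2 K → 9850 K.

9850 K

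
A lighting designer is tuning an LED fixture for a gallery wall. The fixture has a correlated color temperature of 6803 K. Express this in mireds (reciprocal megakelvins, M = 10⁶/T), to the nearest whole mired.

147 mireds

M = 10⁶ / 6803 = 146.994 → 147 mireds.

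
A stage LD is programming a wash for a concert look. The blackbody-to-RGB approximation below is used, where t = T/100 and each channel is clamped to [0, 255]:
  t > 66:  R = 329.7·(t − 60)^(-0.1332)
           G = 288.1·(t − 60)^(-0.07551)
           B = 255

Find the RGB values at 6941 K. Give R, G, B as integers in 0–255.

t = 6941/100 = 69.41; the t > 66 branch applies.
R = 329.7·(69.41 − 60)^(-0.1332) = 329.7·9.41^(-0.1332) = 329.7·0.74185 = 244.589.
G = 288.1·(69.41 − 60)^(-0.07551) = 288.1·9.41^(-0.07551) = 288.1·0.84428 = 243.236.
B = 255 by definition for t > 66.
Rounded: (245, 243, 255).

R=245, G=243, B=255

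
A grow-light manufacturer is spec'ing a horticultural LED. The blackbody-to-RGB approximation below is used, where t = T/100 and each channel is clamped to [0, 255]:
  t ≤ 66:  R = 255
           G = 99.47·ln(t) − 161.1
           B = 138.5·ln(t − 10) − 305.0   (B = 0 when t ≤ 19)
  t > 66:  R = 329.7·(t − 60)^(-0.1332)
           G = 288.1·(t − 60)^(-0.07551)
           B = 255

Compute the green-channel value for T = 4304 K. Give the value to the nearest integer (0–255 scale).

t = 4304/100 = 43.04; the t ≤ 66 branch applies.
G = 99.47·ln 43.04 − 161.1 = 99.47·3.7621 − 161.1 = 213.119.
Rounded: 213.

213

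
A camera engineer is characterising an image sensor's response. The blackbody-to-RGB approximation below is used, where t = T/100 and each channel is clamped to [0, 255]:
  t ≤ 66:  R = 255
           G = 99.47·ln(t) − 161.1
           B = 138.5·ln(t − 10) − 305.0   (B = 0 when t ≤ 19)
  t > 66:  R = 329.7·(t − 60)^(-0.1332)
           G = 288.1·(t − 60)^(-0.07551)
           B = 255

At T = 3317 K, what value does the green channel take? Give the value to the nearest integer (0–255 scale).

t = 3317/100 = 33.17; the t ≤ 66 branch applies.
G = 99.47·ln 33.17 − 161.1 = 99.47·3.5016 − 161.1 = 187.209.
Rounded: 187.

187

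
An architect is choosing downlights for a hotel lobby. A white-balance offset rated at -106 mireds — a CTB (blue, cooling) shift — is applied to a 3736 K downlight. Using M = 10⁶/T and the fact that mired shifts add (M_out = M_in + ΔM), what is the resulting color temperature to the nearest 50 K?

6200 K

M_in = 10⁶/3736 = 267.67 mireds.
M_out = 267.67 + (-106) = 161.67 mireds.
T_out = 10⁶/161.67 = 6185.6 K → 6200 K.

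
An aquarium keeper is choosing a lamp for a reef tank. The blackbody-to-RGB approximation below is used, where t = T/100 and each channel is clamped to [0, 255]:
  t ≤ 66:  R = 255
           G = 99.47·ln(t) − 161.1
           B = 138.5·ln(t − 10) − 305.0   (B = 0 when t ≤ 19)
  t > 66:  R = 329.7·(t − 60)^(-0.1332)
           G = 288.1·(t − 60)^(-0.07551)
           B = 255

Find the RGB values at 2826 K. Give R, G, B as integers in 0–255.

R=255, G=171, B=97

t = 2826/100 = 28.26; the t ≤ 66 branch applies.
R = 255 by definition for t ≤ 66.
G = 99.47·ln 28.26 − 161.1 = 99.47·3.3414 − 161.1 = 171.274.
B = 138.5·ln(28.26 − 10) − 305.0 = 138.5·ln 18.26 − 305.0 = 138.5·2.9047 − 305.0 = 97.303.
Rounded: (255, 171, 97).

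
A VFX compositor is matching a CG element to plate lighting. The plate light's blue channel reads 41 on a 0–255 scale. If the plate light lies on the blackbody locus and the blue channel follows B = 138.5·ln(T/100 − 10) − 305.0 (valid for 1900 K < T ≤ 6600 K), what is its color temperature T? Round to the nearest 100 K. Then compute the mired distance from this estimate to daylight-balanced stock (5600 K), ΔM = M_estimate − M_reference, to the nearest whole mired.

+276 mireds

ln(t − 10) = (41 + 305.0) / 138.5 = 2.4982.
t − 10 = e^2.4982 = 12.161, so t = 22.161.
T = 100·t = 2216 K → 2200 K to the nearest 100 K.
M_estimate = 10⁶/2200 = 454.55; M_reference = 10⁶/5600 = 178.57.
ΔM = 454.55 − 178.57 = 275.97 → +276 mireds.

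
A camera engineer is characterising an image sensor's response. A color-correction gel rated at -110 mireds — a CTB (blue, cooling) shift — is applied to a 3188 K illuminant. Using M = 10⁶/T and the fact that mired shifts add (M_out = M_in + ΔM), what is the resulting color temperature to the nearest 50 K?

4900 K

M_in = 10⁶/3188 = 313.68 mireds.
M_out = 313.68 + (-110) = 203.68 mireds.
T_out = 10⁶/203.68 = 4909.8 K → 4900 K.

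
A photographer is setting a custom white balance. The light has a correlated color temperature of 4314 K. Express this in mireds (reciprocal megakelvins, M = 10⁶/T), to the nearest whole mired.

M = 10⁶ / 4314 = 231.803 → 232 mireds.

232 mireds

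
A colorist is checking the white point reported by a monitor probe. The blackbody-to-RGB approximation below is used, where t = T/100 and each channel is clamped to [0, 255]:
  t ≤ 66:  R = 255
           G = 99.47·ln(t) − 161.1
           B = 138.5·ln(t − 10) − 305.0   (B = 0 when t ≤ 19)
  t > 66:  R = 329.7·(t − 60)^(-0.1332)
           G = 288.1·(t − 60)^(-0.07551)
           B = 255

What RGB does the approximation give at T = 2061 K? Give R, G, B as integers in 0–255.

t = 2061/100 = 20.61; the t ≤ 66 branch applies.
R = 255 by definition for t ≤ 66.
G = 99.47·ln 20.61 − 161.1 = 99.47·3.0258 − 161.1 = 139.874.
B = 138.5·ln(20.61 − 10) − 305.0 = 138.5·ln 10.61 − 305.0 = 138.5·2.3618 − 305.0 = 22.109.
Rounded: (255, 140, 22).

R=255, G=140, B=22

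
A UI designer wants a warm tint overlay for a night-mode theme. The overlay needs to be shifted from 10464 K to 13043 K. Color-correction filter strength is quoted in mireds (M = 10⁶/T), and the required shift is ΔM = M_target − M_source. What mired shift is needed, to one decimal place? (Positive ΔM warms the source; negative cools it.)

-18.9 mireds

M_source = 10⁶/10464 = 95.566; M_target = 10⁶/13043 = 76.669.
ΔM = 76.669 − 95.566 = -18.896 → -18.9 mireds, a cooling shift.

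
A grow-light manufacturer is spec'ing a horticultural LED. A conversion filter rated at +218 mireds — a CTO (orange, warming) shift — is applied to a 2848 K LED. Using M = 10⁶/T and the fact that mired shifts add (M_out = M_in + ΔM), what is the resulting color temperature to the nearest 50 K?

M_in = 10⁶/2848 = 351.12 mireds.
M_out = 351.12 + (+218) = 569.12 mireds.
T_out = 10⁶/569.12 = 1757.1 K → 1750 K.

1750 K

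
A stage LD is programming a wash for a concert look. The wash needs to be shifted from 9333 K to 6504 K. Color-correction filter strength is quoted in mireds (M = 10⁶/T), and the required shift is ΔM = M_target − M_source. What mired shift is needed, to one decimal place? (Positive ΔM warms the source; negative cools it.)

M_source = 10⁶/9333 = 107.147; M_target = 10⁶/6504 = 153.752.
ΔM = 153.752 − 107.147 = 46.605 → +46.6 mireds, a warming shift.

+46.6 mireds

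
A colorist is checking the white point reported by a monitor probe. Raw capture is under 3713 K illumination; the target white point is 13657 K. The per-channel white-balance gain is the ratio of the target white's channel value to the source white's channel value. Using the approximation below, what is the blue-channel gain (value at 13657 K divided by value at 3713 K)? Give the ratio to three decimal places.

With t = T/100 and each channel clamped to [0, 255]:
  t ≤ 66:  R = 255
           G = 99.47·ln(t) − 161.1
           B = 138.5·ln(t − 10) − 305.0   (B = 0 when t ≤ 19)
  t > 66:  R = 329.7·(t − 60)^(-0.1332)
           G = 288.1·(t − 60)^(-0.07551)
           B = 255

At 3713 K (t = 37.13):
  B = 138.5·ln(37.13 − 10) − 305.0 = 138.5·ln 27.13 − 305.0 = 138.5·3.3006 − 305.0 = 152.139.
At 13657 K (t = 136.57):
  B = 255 by definition for t > 66.
Gain = 255.000 / 152.139 = 1.6761 → 1.676.

1.676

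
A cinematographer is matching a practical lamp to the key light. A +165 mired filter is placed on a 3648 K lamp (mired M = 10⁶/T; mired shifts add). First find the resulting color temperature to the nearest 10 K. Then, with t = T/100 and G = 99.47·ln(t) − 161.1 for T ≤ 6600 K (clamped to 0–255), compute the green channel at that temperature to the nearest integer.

M_in = 10⁶/3648 = 274.12; M_out = 274.12 + (+165) = 439.12.
T_out = 10⁶/439.12 = 2277.3 K → 2280 K; t = 22.8.
G = 99.47·ln 22.8 − 161.1 = 99.47·3.1268 − 161.1 = 149.919.
Rounded: 150.

150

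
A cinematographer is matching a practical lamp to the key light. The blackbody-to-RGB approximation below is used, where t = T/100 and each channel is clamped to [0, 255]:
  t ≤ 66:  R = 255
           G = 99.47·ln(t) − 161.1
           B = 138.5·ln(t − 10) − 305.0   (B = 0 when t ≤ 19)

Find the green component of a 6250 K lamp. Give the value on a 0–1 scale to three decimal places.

t = 6250/100 = 62.5; the t ≤ 66 branch applies.
G = 99.47·ln 62.5 − 161.1 = 99.47·4.1352 − 161.1 = 250.225.
On a 0–1 scale: 250.225/255 = 0.9813 → 0.981.

0.981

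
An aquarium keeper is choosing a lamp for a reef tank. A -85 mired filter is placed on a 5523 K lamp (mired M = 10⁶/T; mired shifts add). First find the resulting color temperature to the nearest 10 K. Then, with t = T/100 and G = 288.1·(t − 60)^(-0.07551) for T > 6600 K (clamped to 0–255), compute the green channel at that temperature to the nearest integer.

216

M_in = 10⁶/5523 = 181.06; M_out = 181.06 + (-85) = 96.06.
T_out = 10⁶/96.06 = 10410.1 K → 10410 K; t = 104.1.
G = 288.1·(104.1 − 60)^(-0.07551) = 288.1·44.1^(-0.07551) = 288.1·0.75133 = 216.457.
Rounded: 216.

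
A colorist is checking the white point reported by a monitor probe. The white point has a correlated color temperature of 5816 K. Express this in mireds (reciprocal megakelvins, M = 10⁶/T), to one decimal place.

171.9 mireds

M = 10⁶ / 5816 = 171.939 → 171.9 mireds.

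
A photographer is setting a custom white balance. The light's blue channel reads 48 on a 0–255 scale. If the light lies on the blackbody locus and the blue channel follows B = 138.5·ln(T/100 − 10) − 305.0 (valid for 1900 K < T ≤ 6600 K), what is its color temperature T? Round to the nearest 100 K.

2300 K

ln(t − 10) = (48 + 305.0) / 138.5 = 2.5487.
t − 10 = e^2.5487 = 12.791, so t = 22.791.
T = 100·t = 2279 K → 2300 K to the nearest 100 K.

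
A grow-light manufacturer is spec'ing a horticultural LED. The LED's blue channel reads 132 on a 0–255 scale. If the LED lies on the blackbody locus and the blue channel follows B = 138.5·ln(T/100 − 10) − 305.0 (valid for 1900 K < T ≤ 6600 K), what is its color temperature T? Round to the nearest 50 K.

3350 K

ln(t − 10) = (132 + 305.0) / 138.5 = 3.1552.
t − 10 = e^3.1552 = 23.459, so t = 33.459.
T = 100·t = 3346 K → 3350 K to the nearest 50 K.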